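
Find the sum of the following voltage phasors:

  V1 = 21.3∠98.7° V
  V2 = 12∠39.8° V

Step 1 — Convert each phasor to rectangular form:
  V1 = 21.3·(cos(98.7°) + j·sin(98.7°)) = -3.222 + j21.05 V
  V2 = 12·(cos(39.8°) + j·sin(39.8°)) = 9.219 + j7.681 V
Step 2 — Sum components: V_total = 5.998 + j28.74 V.
Step 3 — Convert to polar: |V_total| = 29.36 V, ∠V_total = 78.2°.

V_total = 29.36∠78.2° V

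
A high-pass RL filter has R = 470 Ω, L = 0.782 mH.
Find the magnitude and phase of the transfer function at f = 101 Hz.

Step 1 — Angular frequency: ω = 2π·101 = 634.6 rad/s.
Step 2 — Transfer function: H(jω) = jωL/(R + jωL).
Step 3 — Numerator jωL = j·0.4963; denominator R + jωL = 470 + j0.4963.
Step 4 — H = 1.115e-06 + j0.001056.
Step 5 — Magnitude: |H| = 0.001056 (-59.5 dB); phase: φ = 89.9°.

|H| = 0.001056 (-59.5 dB), φ = 89.9°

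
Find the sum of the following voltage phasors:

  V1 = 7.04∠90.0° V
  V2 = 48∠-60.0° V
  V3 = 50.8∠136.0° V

Step 1 — Convert each phasor to rectangular form:
  V1 = 7.04·(cos(90.0°) + j·sin(90.0°)) = 0 + j7.04 V
  V2 = 48·(cos(-60.0°) + j·sin(-60.0°)) = 24 - j41.57 V
  V3 = 50.8·(cos(136.0°) + j·sin(136.0°)) = -36.54 + j35.29 V
Step 2 — Sum components: V_total = -12.54 + j0.7594 V.
Step 3 — Convert to polar: |V_total| = 12.57 V, ∠V_total = 176.5°.

V_total = 12.57∠176.5° V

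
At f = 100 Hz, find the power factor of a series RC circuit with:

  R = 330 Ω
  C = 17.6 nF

Step 1 — Angular frequency: ω = 2π·f = 2π·100 = 628.3 rad/s.
Step 2 — Component impedances:
  R: Z = R = 330 Ω
  C: Z = 1/(jωC) = -j/(ω·C) = 0 - j9.043e+04 Ω
Step 3 — Series combination: Z_total = R + C = 330 - j9.043e+04 Ω = 9.043e+04∠-89.8° Ω.
Step 4 — Power factor: PF = cos(φ) = Re(Z)/|Z| = 330/9.043e+04 = 0.003649.
Step 5 — Type: Im(Z) = -9.043e+04 ⇒ leading (phase φ = -89.8°).

PF = 0.003649 (leading, φ = -89.8°)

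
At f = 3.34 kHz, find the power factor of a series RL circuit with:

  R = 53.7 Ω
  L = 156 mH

Step 1 — Angular frequency: ω = 2π·f = 2π·3340 = 2.099e+04 rad/s.
Step 2 — Component impedances:
  R: Z = R = 53.7 Ω
  L: Z = jωL = j·2.099e+04·0.156 = 0 + j3274 Ω
Step 3 — Series combination: Z_total = R + L = 53.7 + j3274 Ω = 3274∠89.1° Ω.
Step 4 — Power factor: PF = cos(φ) = Re(Z)/|Z| = 53.7/3274 = 0.0164.
Step 5 — Type: Im(Z) = 3274 ⇒ lagging (phase φ = 89.1°).

PF = 0.0164 (lagging, φ = 89.1°)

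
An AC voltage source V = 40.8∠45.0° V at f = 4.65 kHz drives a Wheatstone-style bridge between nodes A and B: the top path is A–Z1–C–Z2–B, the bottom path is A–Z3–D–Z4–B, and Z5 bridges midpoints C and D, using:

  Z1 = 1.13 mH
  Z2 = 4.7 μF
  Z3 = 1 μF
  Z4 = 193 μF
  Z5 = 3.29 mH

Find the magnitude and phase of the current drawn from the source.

Step 1 — Angular frequency: ω = 2π·f = 2π·4650 = 2.922e+04 rad/s.
Step 2 — Component impedances:
  Z1: Z = jωL = j·2.922e+04·0.00113 = 0 + j33.01 Ω
  Z2: Z = 1/(jωC) = -j/(ω·C) = 0 - j7.282 Ω
  Z3: Z = 1/(jωC) = -j/(ω·C) = 0 - j34.23 Ω
  Z4: Z = 1/(jωC) = -j/(ω·C) = 0 - j0.1773 Ω
  Z5: Z = jωL = j·2.922e+04·0.00329 = 0 + j96.12 Ω
Step 3 — Bridge requires nodal analysis (the Z5 bridge couples midpoints C and D, so the two paths cannot be reduced to a simple series/parallel combination). Setting node B to ground and injecting 1 A at node A, the 3-node admittance system at A, C, D solves to V_A = Z_AB = 0 + j92.99 Ω = 92.99∠90.0° Ω.
Step 4 — Source phasor: V = 40.8∠45.0° V = 28.85 + j28.85 V.
Step 5 — Ohm's law: I = V / Z_total = (28.85 + j28.85) / (0 + j92.99) = 0.3102 - j0.3102 A.
Step 6 — Convert to polar: |I| = 0.4387 A, ∠I = -45.0°.

I = 0.4387∠-45.0° A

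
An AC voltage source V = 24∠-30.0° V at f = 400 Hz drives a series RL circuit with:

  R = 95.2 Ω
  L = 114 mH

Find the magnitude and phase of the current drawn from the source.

Step 1 — Angular frequency: ω = 2π·f = 2π·400 = 2513 rad/s.
Step 2 — Component impedances:
  R: Z = R = 95.2 Ω
  L: Z = jωL = j·2513·0.114 = 0 + j286.5 Ω
Step 3 — Series combination: Z_total = R + L = 95.2 + j286.5 Ω = 301.9∠71.6° Ω.
Step 4 — Source phasor: V = 24∠-30.0° V = 20.78 - j12 V.
Step 5 — Ohm's law: I = V / Z_total = (20.78 - j12) / (95.2 + j286.5) = -0.01601 - j0.07786 A.
Step 6 — Convert to polar: |I| = 0.07949 A, ∠I = -101.6°.

I = 0.07949∠-101.6° A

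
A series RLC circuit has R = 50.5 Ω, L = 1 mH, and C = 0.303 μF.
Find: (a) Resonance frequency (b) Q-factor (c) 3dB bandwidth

Step 1 — Resonance condition Im(Z)=0 gives ω₀ = 1/√(LC).
Step 2 — ω₀ = 1/√(0.001·3.03e-07) = 5.745e+04 rad/s.
Step 3 — f₀ = ω₀/(2π) = 9143 Hz.
Step 4 — Series Q: Q = ω₀L/R = 5.745e+04·0.001/50.5 = 1.138.
Step 5 — 3dB bandwidth: Δω = ω₀/Q = 5.05e+04 rad/s; BW = Δω/(2π) = 8037 Hz.

(a) f₀ = 9143 Hz  (b) Q = 1.138  (c) BW = 8037 Hz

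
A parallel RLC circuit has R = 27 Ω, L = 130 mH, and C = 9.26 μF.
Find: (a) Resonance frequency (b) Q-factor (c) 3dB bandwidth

Step 1 — Resonance: ω₀ = 1/√(LC) = 1/√(0.13·9.26e-06) = 911.4 rad/s.
Step 2 — f₀ = ω₀/(2π) = 145.1 Hz.
Step 3 — Parallel Q: Q = R/(ω₀L) = 27/(911.4·0.13) = 0.2279.
Step 4 — Bandwidth: Δω = ω₀/Q = 4000 rad/s; BW = Δω/(2π) = 636.6 Hz.

(a) f₀ = 145.1 Hz  (b) Q = 0.2279  (c) BW = 636.6 Hz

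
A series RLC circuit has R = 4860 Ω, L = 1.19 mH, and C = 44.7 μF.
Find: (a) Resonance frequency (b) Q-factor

Step 1 — Resonance condition Im(Z)=0 gives ω₀ = 1/√(LC).
Step 2 — ω₀ = 1/√(0.00119·4.47e-05) = 4336 rad/s.
Step 3 — f₀ = ω₀/(2π) = 690.1 Hz.
Step 4 — Series Q: Q = ω₀L/R = 4336·0.00119/4860 = 0.001062.

(a) f₀ = 690.1 Hz  (b) Q = 0.001062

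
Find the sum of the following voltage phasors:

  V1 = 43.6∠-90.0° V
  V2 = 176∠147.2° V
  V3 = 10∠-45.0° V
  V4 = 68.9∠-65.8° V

Step 1 — Convert each phasor to rectangular form:
  V1 = 43.6·(cos(-90.0°) + j·sin(-90.0°)) = 0 - j43.6 V
  V2 = 176·(cos(147.2°) + j·sin(147.2°)) = -147.9 + j95.34 V
  V3 = 10·(cos(-45.0°) + j·sin(-45.0°)) = 7.071 - j7.071 V
  V4 = 68.9·(cos(-65.8°) + j·sin(-65.8°)) = 28.24 - j62.85 V
Step 2 — Sum components: V_total = -112.6 - j18.18 V.
Step 3 — Convert to polar: |V_total| = 114.1 V, ∠V_total = -170.8°.

V_total = 114.1∠-170.8° V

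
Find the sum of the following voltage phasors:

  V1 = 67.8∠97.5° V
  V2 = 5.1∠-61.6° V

Step 1 — Convert each phasor to rectangular form:
  V1 = 67.8·(cos(97.5°) + j·sin(97.5°)) = -8.85 + j67.22 V
  V2 = 5.1·(cos(-61.6°) + j·sin(-61.6°)) = 2.426 - j4.486 V
Step 2 — Sum components: V_total = -6.424 + j62.73 V.
Step 3 — Convert to polar: |V_total| = 63.06 V, ∠V_total = 95.8°.

V_total = 63.06∠95.8° V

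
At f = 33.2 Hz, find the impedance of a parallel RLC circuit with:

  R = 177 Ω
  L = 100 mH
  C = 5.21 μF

Step 1 — Angular frequency: ω = 2π·f = 2π·33.2 = 208.6 rad/s.
Step 2 — Component impedances:
  R: Z = R = 177 Ω
  L: Z = jωL = j·208.6·0.1 = 0 + j20.86 Ω
  C: Z = 1/(jωC) = -j/(ω·C) = 0 - j920.1 Ω
Step 3 — Parallel combination: 1/Z_total = 1/R + 1/L + 1/C; Z_total = 2.537 + j21.04 Ω = 21.19∠83.1° Ω.

Z = 2.537 + j21.04 Ω = 21.19∠83.1° Ω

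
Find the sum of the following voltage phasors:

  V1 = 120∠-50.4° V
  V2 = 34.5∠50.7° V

Step 1 — Convert each phasor to rectangular form:
  V1 = 120·(cos(-50.4°) + j·sin(-50.4°)) = 76.49 - j92.46 V
  V2 = 34.5·(cos(50.7°) + j·sin(50.7°)) = 21.85 + j26.7 V
Step 2 — Sum components: V_total = 98.34 - j65.76 V.
Step 3 — Convert to polar: |V_total| = 118.3 V, ∠V_total = -33.8°.

V_total = 118.3∠-33.8° V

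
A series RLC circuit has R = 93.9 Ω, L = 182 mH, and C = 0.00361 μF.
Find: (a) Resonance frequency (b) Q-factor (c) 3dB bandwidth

Step 1 — Resonance: ω₀ = 1/√(LC) = 1/√(0.182·3.61e-09) = 3.901e+04 rad/s.
Step 2 — f₀ = ω₀/(2π) = 6209 Hz.
Step 3 — Series Q: Q = ω₀L/R = 3.901e+04·0.182/93.9 = 75.62.
Step 4 — Bandwidth: Δω = ω₀/Q = 515.9 rad/s; BW = Δω/(2π) = 82.11 Hz.

(a) f₀ = 6209 Hz  (b) Q = 75.62  (c) BW = 82.11 Hz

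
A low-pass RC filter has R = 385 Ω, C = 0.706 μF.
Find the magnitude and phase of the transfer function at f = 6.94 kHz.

Step 1 — Angular frequency: ω = 2π·6940 = 4.361e+04 rad/s.
Step 2 — Transfer function: H(jω) = 1/(1 + jωRC).
Step 3 — Denominator: 1 + jωRC = 1 + j·4.361e+04·385·7.06e-07 = 1 + j11.85.
Step 4 — H = 0.007068 - j0.08378.
Step 5 — Magnitude: |H| = 0.08407 (-21.5 dB); phase: φ = -85.2°.

|H| = 0.08407 (-21.5 dB), φ = -85.2°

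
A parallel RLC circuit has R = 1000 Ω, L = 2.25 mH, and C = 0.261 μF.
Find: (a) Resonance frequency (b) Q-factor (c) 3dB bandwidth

Step 1 — Resonance: ω₀ = 1/√(LC) = 1/√(0.00225·2.61e-07) = 4.127e+04 rad/s.
Step 2 — f₀ = ω₀/(2π) = 6568 Hz.
Step 3 — Parallel Q: Q = R/(ω₀L) = 1000/(4.127e+04·0.00225) = 10.77.
Step 4 — Bandwidth: Δω = ω₀/Q = 3831 rad/s; BW = Δω/(2π) = 609.8 Hz.

(a) f₀ = 6568 Hz  (b) Q = 10.77  (c) BW = 609.8 Hz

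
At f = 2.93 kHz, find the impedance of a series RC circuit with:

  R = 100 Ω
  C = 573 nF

Step 1 — Angular frequency: ω = 2π·f = 2π·2930 = 1.841e+04 rad/s.
Step 2 — Component impedances:
  R: Z = R = 100 Ω
  C: Z = 1/(jωC) = -j/(ω·C) = 0 - j94.8 Ω
Step 3 — Series combination: Z_total = R + C = 100 - j94.8 Ω = 137.8∠-43.5° Ω.

Z = 100 - j94.8 Ω = 137.8∠-43.5° Ω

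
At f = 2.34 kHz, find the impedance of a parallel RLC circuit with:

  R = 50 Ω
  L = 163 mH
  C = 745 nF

Step 1 — Angular frequency: ω = 2π·f = 2π·2340 = 1.47e+04 rad/s.
Step 2 — Component impedances:
  R: Z = R = 50 Ω
  L: Z = jωL = j·1.47e+04·0.163 = 0 + j2397 Ω
  C: Z = 1/(jωC) = -j/(ω·C) = 0 - j91.3 Ω
Step 3 — Parallel combination: 1/Z_total = 1/R + 1/L + 1/C; Z_total = 39.14 - j20.62 Ω = 44.24∠-27.8° Ω.

Z = 39.14 - j20.62 Ω = 44.24∠-27.8° Ω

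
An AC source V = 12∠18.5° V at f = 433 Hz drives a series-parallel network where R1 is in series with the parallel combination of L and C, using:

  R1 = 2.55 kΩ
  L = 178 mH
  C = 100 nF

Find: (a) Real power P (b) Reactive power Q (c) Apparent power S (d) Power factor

Step 1 — Angular frequency: ω = 2π·f = 2π·433 = 2721 rad/s.
Step 2 — Component impedances:
  R1: Z = R = 2550 Ω
  L: Z = jωL = j·2721·0.178 = 0 + j484.3 Ω
  C: Z = 1/(jωC) = -j/(ω·C) = 0 - j3676 Ω
Step 3 — Parallel branch: L || C = 1/(1/L + 1/C) = 0 + j557.8 Ω.
Step 4 — Series with R1: Z_total = R1 + (L || C) = 2550 + j557.8 Ω = 2610∠12.3° Ω.
Step 5 — Source phasor: V = 12∠18.5° V = 11.38 + j3.808 V.
Step 6 — Current: I = V / Z = 0.004571 + j0.0004935 A = 0.004597∠6.2° A.
Step 7 — Complex power: S = V·I* = 0.05389 + j0.01179 VA.
Step 8 — Real power: P = Re(S) = 0.05389 W.
Step 9 — Reactive power: Q = Im(S) = 0.01179 VAR.
Step 10 — Apparent power: |S| = 0.05517 VA.
Step 11 — Power factor: PF = P/|S| = 0.9769 (lagging).

(a) P = 0.05389 W  (b) Q = 0.01179 VAR  (c) S = 0.05517 VA  (d) PF = 0.9769 (lagging)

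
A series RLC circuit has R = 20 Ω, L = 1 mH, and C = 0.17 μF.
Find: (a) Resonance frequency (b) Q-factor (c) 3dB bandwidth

Step 1 — Resonance: ω₀ = 1/√(LC) = 1/√(0.001·1.7e-07) = 7.67e+04 rad/s.
Step 2 — f₀ = ω₀/(2π) = 1.221e+04 Hz.
Step 3 — Series Q: Q = ω₀L/R = 7.67e+04·0.001/20 = 3.835.
Step 4 — Bandwidth: Δω = ω₀/Q = 2e+04 rad/s; BW = Δω/(2π) = 3183 Hz.

(a) f₀ = 1.221e+04 Hz  (b) Q = 3.835  (c) BW = 3183 Hz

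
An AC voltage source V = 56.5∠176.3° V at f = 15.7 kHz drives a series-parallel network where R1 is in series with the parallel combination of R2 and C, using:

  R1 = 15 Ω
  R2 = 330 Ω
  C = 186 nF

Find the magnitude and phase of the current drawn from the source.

Step 1 — Angular frequency: ω = 2π·f = 2π·1.57e+04 = 9.865e+04 rad/s.
Step 2 — Component impedances:
  R1: Z = R = 15 Ω
  R2: Z = R = 330 Ω
  C: Z = 1/(jωC) = -j/(ω·C) = 0 - j54.5 Ω
Step 3 — Parallel branch: R2 || C = 1/(1/R2 + 1/C) = 8.762 - j53.05 Ω.
Step 4 — Series with R1: Z_total = R1 + (R2 || C) = 23.76 - j53.05 Ω = 58.13∠-65.9° Ω.
Step 5 — Source phasor: V = 56.5∠176.3° V = -56.38 + j3.646 V.
Step 6 — Ohm's law: I = V / Z_total = (-56.38 + j3.646) / (23.76 - j53.05) = -0.4537 - j0.8595 A.
Step 7 — Convert to polar: |I| = 0.9719 A, ∠I = -117.8°.

I = 0.9719∠-117.8° A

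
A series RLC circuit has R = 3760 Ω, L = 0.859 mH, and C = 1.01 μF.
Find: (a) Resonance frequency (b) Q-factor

Step 1 — Resonance condition Im(Z)=0 gives ω₀ = 1/√(LC).
Step 2 — ω₀ = 1/√(0.000859·1.01e-06) = 3.395e+04 rad/s.
Step 3 — f₀ = ω₀/(2π) = 5403 Hz.
Step 4 — Series Q: Q = ω₀L/R = 3.395e+04·0.000859/3760 = 0.007756.

(a) f₀ = 5403 Hz  (b) Q = 0.007756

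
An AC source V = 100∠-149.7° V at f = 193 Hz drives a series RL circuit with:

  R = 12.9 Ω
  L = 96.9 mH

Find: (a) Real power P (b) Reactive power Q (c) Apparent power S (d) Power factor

Step 1 — Angular frequency: ω = 2π·f = 2π·193 = 1213 rad/s.
Step 2 — Component impedances:
  R: Z = R = 12.9 Ω
  L: Z = jωL = j·1213·0.0969 = 0 + j117.5 Ω
Step 3 — Series combination: Z_total = R + L = 12.9 + j117.5 Ω = 118.2∠83.7° Ω.
Step 4 — Source phasor: V = 100∠-149.7° V = -86.34 - j50.45 V.
Step 5 — Current: I = V / Z = -0.504 + j0.6794 A = 0.8459∠126.6° A.
Step 6 — Complex power: S = V·I* = 9.231 + j84.09 VA.
Step 7 — Real power: P = Re(S) = 9.231 W.
Step 8 — Reactive power: Q = Im(S) = 84.09 VAR.
Step 9 — Apparent power: |S| = 84.59 VA.
Step 10 — Power factor: PF = P/|S| = 0.1091 (lagging).

(a) P = 9.231 W  (b) Q = 84.09 VAR  (c) S = 84.59 VA  (d) PF = 0.1091 (lagging)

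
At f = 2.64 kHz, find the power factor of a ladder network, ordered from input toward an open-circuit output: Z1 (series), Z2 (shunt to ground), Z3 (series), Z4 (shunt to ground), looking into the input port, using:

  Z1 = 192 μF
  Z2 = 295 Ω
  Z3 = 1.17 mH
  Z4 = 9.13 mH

Step 1 — Angular frequency: ω = 2π·f = 2π·2640 = 1.659e+04 rad/s.
Step 2 — Component impedances:
  Z1: Z = 1/(jωC) = -j/(ω·C) = 0 - j0.314 Ω
  Z2: Z = R = 295 Ω
  Z3: Z = jωL = j·1.659e+04·0.00117 = 0 + j19.41 Ω
  Z4: Z = jωL = j·1.659e+04·0.00913 = 0 + j151.4 Ω
Step 3 — Ladder network (open output): work backward from the far end, alternating series and parallel combinations. Z_in = 74.1 + j127.6 Ω = 147.6∠59.9° Ω.
Step 4 — Power factor: PF = cos(φ) = Re(Z)/|Z| = 74.097/147.57 = 0.5021.
Step 5 — Type: Im(Z) = 127.6 ⇒ lagging (phase φ = 59.9°).

PF = 0.5021 (lagging, φ = 59.9°)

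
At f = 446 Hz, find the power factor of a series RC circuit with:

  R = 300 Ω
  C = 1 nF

Step 1 — Angular frequency: ω = 2π·f = 2π·446 = 2802 rad/s.
Step 2 — Component impedances:
  R: Z = R = 300 Ω
  C: Z = 1/(jωC) = -j/(ω·C) = 0 - j3.568e+05 Ω
Step 3 — Series combination: Z_total = R + C = 300 - j3.568e+05 Ω = 3.568e+05∠-90.0° Ω.
Step 4 — Power factor: PF = cos(φ) = Re(Z)/|Z| = 300/3.5685e+05 = 0.0008407.
Step 5 — Type: Im(Z) = -3.568e+05 ⇒ leading (phase φ = -90.0°).

PF = 0.0008407 (leading, φ = -90.0°)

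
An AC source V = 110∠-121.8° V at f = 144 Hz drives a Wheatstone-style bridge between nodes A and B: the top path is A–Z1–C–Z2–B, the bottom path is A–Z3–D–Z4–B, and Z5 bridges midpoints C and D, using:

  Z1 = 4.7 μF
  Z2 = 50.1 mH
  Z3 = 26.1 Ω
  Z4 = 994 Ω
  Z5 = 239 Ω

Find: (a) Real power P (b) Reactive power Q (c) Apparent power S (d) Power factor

Step 1 — Angular frequency: ω = 2π·f = 2π·144 = 904.8 rad/s.
Step 2 — Component impedances:
  Z1: Z = 1/(jωC) = -j/(ω·C) = 0 - j235.2 Ω
  Z2: Z = jωL = j·904.8·0.0501 = 0 + j45.33 Ω
  Z3: Z = R = 26.1 Ω
  Z4: Z = R = 994 Ω
  Z5: Z = R = 239 Ω
Step 3 — Bridge requires nodal analysis (the Z5 bridge couples midpoints C and D, so the two paths cannot be reduced to a simple series/parallel combination). Setting node B to ground and injecting 1 A at node A, the 3-node admittance system at A, C, D solves to V_A = Z_AB = 110.9 - j72.73 Ω = 132.6∠-33.3° Ω.
Step 4 — Source phasor: V = 110∠-121.8° V = -57.97 - j93.49 V.
Step 5 — Current: I = V / Z = 0.02121 - j0.8294 A = 0.8296∠-88.5° A.
Step 6 — Complex power: S = V·I* = 76.31 - j50.06 VA.
Step 7 — Real power: P = Re(S) = 76.31 W.
Step 8 — Reactive power: Q = Im(S) = -50.06 VAR.
Step 9 — Apparent power: |S| = 91.26 VA.
Step 10 — Power factor: PF = P/|S| = 0.8361 (leading).

(a) P = 76.31 W  (b) Q = -50.06 VAR  (c) S = 91.26 VA  (d) PF = 0.8361 (leading)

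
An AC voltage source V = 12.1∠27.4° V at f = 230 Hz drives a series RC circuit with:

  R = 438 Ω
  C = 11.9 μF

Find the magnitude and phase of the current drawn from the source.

Step 1 — Angular frequency: ω = 2π·f = 2π·230 = 1445 rad/s.
Step 2 — Component impedances:
  R: Z = R = 438 Ω
  C: Z = 1/(jωC) = -j/(ω·C) = 0 - j58.15 Ω
Step 3 — Series combination: Z_total = R + C = 438 - j58.15 Ω = 441.8∠-7.6° Ω.
Step 4 — Source phasor: V = 12.1∠27.4° V = 10.74 + j5.568 V.
Step 5 — Ohm's law: I = V / Z_total = (10.74 + j5.568) / (438 - j58.15) = 0.02244 + j0.01569 A.
Step 6 — Convert to polar: |I| = 0.02739 A, ∠I = 35.0°.

I = 0.02739∠35.0° A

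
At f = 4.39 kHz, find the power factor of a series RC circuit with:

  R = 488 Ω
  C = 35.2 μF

Step 1 — Angular frequency: ω = 2π·f = 2π·4390 = 2.758e+04 rad/s.
Step 2 — Component impedances:
  R: Z = R = 488 Ω
  C: Z = 1/(jωC) = -j/(ω·C) = 0 - j1.03 Ω
Step 3 — Series combination: Z_total = R + C = 488 - j1.03 Ω = 488∠-0.1° Ω.
Step 4 — Power factor: PF = cos(φ) = Re(Z)/|Z| = 488/488 = 1.
Step 5 — Type: Im(Z) = -1.03 ⇒ leading (phase φ = -0.1°).

PF = 1 (leading, φ = -0.1°)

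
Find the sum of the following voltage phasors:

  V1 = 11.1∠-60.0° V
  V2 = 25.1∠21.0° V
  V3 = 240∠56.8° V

Step 1 — Convert each phasor to rectangular form:
  V1 = 11.1·(cos(-60.0°) + j·sin(-60.0°)) = 5.55 - j9.613 V
  V2 = 25.1·(cos(21.0°) + j·sin(21.0°)) = 23.43 + j8.995 V
  V3 = 240·(cos(56.8°) + j·sin(56.8°)) = 131.4 + j200.8 V
Step 2 — Sum components: V_total = 160.4 + j200.2 V.
Step 3 — Convert to polar: |V_total| = 256.5 V, ∠V_total = 51.3°.

V_total = 256.5∠51.3° V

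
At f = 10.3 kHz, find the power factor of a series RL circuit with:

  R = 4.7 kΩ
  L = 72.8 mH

Step 1 — Angular frequency: ω = 2π·f = 2π·1.03e+04 = 6.472e+04 rad/s.
Step 2 — Component impedances:
  R: Z = R = 4700 Ω
  L: Z = jωL = j·6.472e+04·0.0728 = 0 + j4711 Ω
Step 3 — Series combination: Z_total = R + L = 4700 + j4711 Ω = 6655∠45.1° Ω.
Step 4 — Power factor: PF = cos(φ) = Re(Z)/|Z| = 4700/6654.86 = 0.7063.
Step 5 — Type: Im(Z) = 4711 ⇒ lagging (phase φ = 45.1°).

PF = 0.7063 (lagging, φ = 45.1°)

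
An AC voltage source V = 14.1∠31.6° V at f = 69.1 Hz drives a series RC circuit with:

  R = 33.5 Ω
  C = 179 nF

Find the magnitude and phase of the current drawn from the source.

Step 1 — Angular frequency: ω = 2π·f = 2π·69.1 = 434.2 rad/s.
Step 2 — Component impedances:
  R: Z = R = 33.5 Ω
  C: Z = 1/(jωC) = -j/(ω·C) = 0 - j1.287e+04 Ω
Step 3 — Series combination: Z_total = R + C = 33.5 - j1.287e+04 Ω = 1.287e+04∠-89.9° Ω.
Step 4 — Source phasor: V = 14.1∠31.6° V = 12.01 + j7.388 V.
Step 5 — Ohm's law: I = V / Z_total = (12.01 + j7.388) / (33.5 - j1.287e+04) = -0.0005717 + j0.0009348 A.
Step 6 — Convert to polar: |I| = 0.001096 A, ∠I = 121.5°.

I = 0.001096∠121.5° A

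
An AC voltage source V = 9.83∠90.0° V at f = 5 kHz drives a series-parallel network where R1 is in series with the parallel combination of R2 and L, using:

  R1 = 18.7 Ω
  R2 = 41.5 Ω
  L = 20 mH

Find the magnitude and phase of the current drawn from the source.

Step 1 — Angular frequency: ω = 2π·f = 2π·5000 = 3.142e+04 rad/s.
Step 2 — Component impedances:
  R1: Z = R = 18.7 Ω
  R2: Z = R = 41.5 Ω
  L: Z = jωL = j·3.142e+04·0.02 = 0 + j628.3 Ω
Step 3 — Parallel branch: R2 || L = 1/(1/R2 + 1/L) = 41.32 + j2.729 Ω.
Step 4 — Series with R1: Z_total = R1 + (R2 || L) = 60.02 + j2.729 Ω = 60.08∠2.6° Ω.
Step 5 — Source phasor: V = 9.83∠90.0° V = 0 + j9.83 V.
Step 6 — Ohm's law: I = V / Z_total = (0 + j9.83) / (60.02 + j2.729) = 0.007432 + j0.1634 A.
Step 7 — Convert to polar: |I| = 0.1636 A, ∠I = 87.4°.

I = 0.1636∠87.4° A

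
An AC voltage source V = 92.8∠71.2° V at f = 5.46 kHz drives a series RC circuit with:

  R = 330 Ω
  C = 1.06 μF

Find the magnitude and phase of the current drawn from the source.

Step 1 — Angular frequency: ω = 2π·f = 2π·5460 = 3.431e+04 rad/s.
Step 2 — Component impedances:
  R: Z = R = 330 Ω
  C: Z = 1/(jωC) = -j/(ω·C) = 0 - j27.5 Ω
Step 3 — Series combination: Z_total = R + C = 330 - j27.5 Ω = 331.1∠-4.8° Ω.
Step 4 — Source phasor: V = 92.8∠71.2° V = 29.91 + j87.85 V.
Step 5 — Ohm's law: I = V / Z_total = (29.91 + j87.85) / (330 - j27.5) = 0.06797 + j0.2719 A.
Step 6 — Convert to polar: |I| = 0.2802 A, ∠I = 76.0°.

I = 0.2802∠76.0° A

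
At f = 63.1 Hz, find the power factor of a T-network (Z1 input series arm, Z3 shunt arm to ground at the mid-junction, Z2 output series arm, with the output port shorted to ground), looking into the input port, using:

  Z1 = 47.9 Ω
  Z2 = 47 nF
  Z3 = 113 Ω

Step 1 — Angular frequency: ω = 2π·f = 2π·63.1 = 396.5 rad/s.
Step 2 — Component impedances:
  Z1: Z = R = 47.9 Ω
  Z2: Z = 1/(jωC) = -j/(ω·C) = 0 - j5.367e+04 Ω
  Z3: Z = R = 113 Ω
Step 3 — With the output port shorted to ground, the output series arm Z2 runs from the junction to ground; the shunt arm Z3 also runs from the junction to ground. They appear in parallel: Z3 || Z2 = 113 - j0.2379 Ω.
Step 4 — Series with input arm Z1: Z_in = Z1 + (Z3 || Z2) = 160.9 - j0.2379 Ω = 160.9∠-0.1° Ω.
Step 5 — Power factor: PF = cos(φ) = Re(Z)/|Z| = 160.9/160.9 = 1.
Step 6 — Type: Im(Z) = -0.2379 ⇒ leading (phase φ = -0.1°).

PF = 1 (leading, φ = -0.1°)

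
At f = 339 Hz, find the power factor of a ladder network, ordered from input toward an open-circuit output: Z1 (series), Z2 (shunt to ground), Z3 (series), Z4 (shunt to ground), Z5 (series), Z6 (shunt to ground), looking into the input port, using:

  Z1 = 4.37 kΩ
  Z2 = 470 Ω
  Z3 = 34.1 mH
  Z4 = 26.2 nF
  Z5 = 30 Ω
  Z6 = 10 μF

Step 1 — Angular frequency: ω = 2π·f = 2π·339 = 2130 rad/s.
Step 2 — Component impedances:
  Z1: Z = R = 4370 Ω
  Z2: Z = R = 470 Ω
  Z3: Z = jωL = j·2130·0.0341 = 0 + j72.63 Ω
  Z4: Z = 1/(jωC) = -j/(ω·C) = 0 - j1.792e+04 Ω
  Z5: Z = R = 30 Ω
  Z6: Z = 1/(jωC) = -j/(ω·C) = 0 - j46.95 Ω
Step 3 — Ladder network (open output): work backward from the far end, alternating series and parallel combinations. Z_in = 4399 + j22.71 Ω = 4399∠0.3° Ω.
Step 4 — Power factor: PF = cos(φ) = Re(Z)/|Z| = 4399/4399 = 1.
Step 5 — Type: Im(Z) = 22.71 ⇒ lagging (phase φ = 0.3°).

PF = 1 (lagging, φ = 0.3°)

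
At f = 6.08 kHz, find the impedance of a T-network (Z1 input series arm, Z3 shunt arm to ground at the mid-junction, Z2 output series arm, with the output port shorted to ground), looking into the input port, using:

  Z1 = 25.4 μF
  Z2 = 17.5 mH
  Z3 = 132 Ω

Step 1 — Angular frequency: ω = 2π·f = 2π·6080 = 3.82e+04 rad/s.
Step 2 — Component impedances:
  Z1: Z = 1/(jωC) = -j/(ω·C) = 0 - j1.031 Ω
  Z2: Z = jωL = j·3.82e+04·0.0175 = 0 + j668.5 Ω
  Z3: Z = R = 132 Ω
Step 3 — With the output port shorted to ground, the output series arm Z2 runs from the junction to ground; the shunt arm Z3 also runs from the junction to ground. They appear in parallel: Z3 || Z2 = 127 + j25.09 Ω.
Step 4 — Series with input arm Z1: Z_in = Z1 + (Z3 || Z2) = 127 + j24.05 Ω = 129.3∠10.7° Ω.

Z = 127 + j24.05 Ω = 129.3∠10.7° Ω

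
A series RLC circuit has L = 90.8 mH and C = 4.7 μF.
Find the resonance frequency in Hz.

Step 1 — Resonance condition Im(Z)=0 gives ω₀ = 1/√(LC).
Step 2 — ω₀ = 1/√(0.0908·4.7e-06) = 1531 rad/s.
Step 3 — f₀ = ω₀/(2π) = 243.6 Hz.

f₀ = 243.6 Hz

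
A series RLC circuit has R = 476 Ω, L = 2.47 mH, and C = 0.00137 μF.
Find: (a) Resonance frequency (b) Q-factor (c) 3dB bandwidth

Step 1 — Resonance: ω₀ = 1/√(LC) = 1/√(0.00247·1.37e-09) = 5.436e+05 rad/s.
Step 2 — f₀ = ω₀/(2π) = 8.652e+04 Hz.
Step 3 — Series Q: Q = ω₀L/R = 5.436e+05·0.00247/476 = 2.821.
Step 4 — Bandwidth: Δω = ω₀/Q = 1.927e+05 rad/s; BW = Δω/(2π) = 3.067e+04 Hz.

(a) f₀ = 8.652e+04 Hz  (b) Q = 2.821  (c) BW = 3.067e+04 Hz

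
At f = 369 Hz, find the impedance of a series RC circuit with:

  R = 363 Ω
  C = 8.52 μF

Step 1 — Angular frequency: ω = 2π·f = 2π·369 = 2318 rad/s.
Step 2 — Component impedances:
  R: Z = R = 363 Ω
  C: Z = 1/(jωC) = -j/(ω·C) = 0 - j50.62 Ω
Step 3 — Series combination: Z_total = R + C = 363 - j50.62 Ω = 366.5∠-7.9° Ω.

Z = 363 - j50.62 Ω = 366.5∠-7.9° Ω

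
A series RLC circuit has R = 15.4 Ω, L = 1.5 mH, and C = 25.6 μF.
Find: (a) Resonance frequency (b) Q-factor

Step 1 — Resonance condition Im(Z)=0 gives ω₀ = 1/√(LC).
Step 2 — ω₀ = 1/√(0.0015·2.56e-05) = 5103 rad/s.
Step 3 — f₀ = ω₀/(2π) = 812.2 Hz.
Step 4 — Series Q: Q = ω₀L/R = 5103·0.0015/15.4 = 0.4971.

(a) f₀ = 812.2 Hz  (b) Q = 0.4971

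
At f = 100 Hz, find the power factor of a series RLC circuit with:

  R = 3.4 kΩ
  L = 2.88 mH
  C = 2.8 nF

Step 1 — Angular frequency: ω = 2π·f = 2π·100 = 628.3 rad/s.
Step 2 — Component impedances:
  R: Z = R = 3400 Ω
  L: Z = jωL = j·628.3·0.00288 = 0 + j1.81 Ω
  C: Z = 1/(jωC) = -j/(ω·C) = 0 - j5.684e+05 Ω
Step 3 — Series combination: Z_total = R + L + C = 3400 - j5.684e+05 Ω = 5.684e+05∠-89.7° Ω.
Step 4 — Power factor: PF = cos(φ) = Re(Z)/|Z| = 3400/5.684e+05 = 0.005982.
Step 5 — Type: Im(Z) = -5.684e+05 ⇒ leading (phase φ = -89.7°).

PF = 0.005982 (leading, φ = -89.7°)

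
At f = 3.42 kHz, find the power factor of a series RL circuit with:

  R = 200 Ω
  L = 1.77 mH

Step 1 — Angular frequency: ω = 2π·f = 2π·3420 = 2.149e+04 rad/s.
Step 2 — Component impedances:
  R: Z = R = 200 Ω
  L: Z = jωL = j·2.149e+04·0.00177 = 0 + j38.03 Ω
Step 3 — Series combination: Z_total = R + L = 200 + j38.03 Ω = 203.6∠10.8° Ω.
Step 4 — Power factor: PF = cos(φ) = Re(Z)/|Z| = 200/203.58 = 0.9824.
Step 5 — Type: Im(Z) = 38.03 ⇒ lagging (phase φ = 10.8°).

PF = 0.9824 (lagging, φ = 10.8°)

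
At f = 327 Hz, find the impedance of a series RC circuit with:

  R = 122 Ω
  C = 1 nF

Step 1 — Angular frequency: ω = 2π·f = 2π·327 = 2055 rad/s.
Step 2 — Component impedances:
  R: Z = R = 122 Ω
  C: Z = 1/(jωC) = -j/(ω·C) = 0 - j4.867e+05 Ω
Step 3 — Series combination: Z_total = R + C = 122 - j4.867e+05 Ω = 4.867e+05∠-90.0° Ω.

Z = 122 - j4.867e+05 Ω = 4.867e+05∠-90.0° Ω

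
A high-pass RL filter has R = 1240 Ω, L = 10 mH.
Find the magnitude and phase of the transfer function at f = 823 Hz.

Step 1 — Angular frequency: ω = 2π·823 = 5171 rad/s.
Step 2 — Transfer function: H(jω) = jωL/(R + jωL).
Step 3 — Numerator jωL = j·51.71; denominator R + jωL = 1240 + j51.71.
Step 4 — H = 0.001736 + j0.04163.
Step 5 — Magnitude: |H| = 0.04167 (-27.6 dB); phase: φ = 87.6°.

|H| = 0.04167 (-27.6 dB), φ = 87.6°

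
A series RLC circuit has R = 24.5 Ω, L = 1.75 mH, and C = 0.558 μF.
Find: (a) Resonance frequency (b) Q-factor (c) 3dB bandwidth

Step 1 — Resonance: ω₀ = 1/√(LC) = 1/√(0.00175·5.58e-07) = 3.2e+04 rad/s.
Step 2 — f₀ = ω₀/(2π) = 5093 Hz.
Step 3 — Series Q: Q = ω₀L/R = 3.2e+04·0.00175/24.5 = 2.286.
Step 4 — Bandwidth: Δω = ω₀/Q = 1.4e+04 rad/s; BW = Δω/(2π) = 2228 Hz.

(a) f₀ = 5093 Hz  (b) Q = 2.286  (c) BW = 2228 Hz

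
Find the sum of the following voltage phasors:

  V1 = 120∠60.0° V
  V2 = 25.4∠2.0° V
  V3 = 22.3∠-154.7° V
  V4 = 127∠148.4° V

Step 1 — Convert each phasor to rectangular form:
  V1 = 120·(cos(60.0°) + j·sin(60.0°)) = 60 + j103.9 V
  V2 = 25.4·(cos(2.0°) + j·sin(2.0°)) = 25.38 + j0.8864 V
  V3 = 22.3·(cos(-154.7°) + j·sin(-154.7°)) = -20.16 - j9.53 V
  V4 = 127·(cos(148.4°) + j·sin(148.4°)) = -108.2 + j66.55 V
Step 2 — Sum components: V_total = -42.95 + j161.8 V.
Step 3 — Convert to polar: |V_total| = 167.4 V, ∠V_total = 104.9°.

V_total = 167.4∠104.9° V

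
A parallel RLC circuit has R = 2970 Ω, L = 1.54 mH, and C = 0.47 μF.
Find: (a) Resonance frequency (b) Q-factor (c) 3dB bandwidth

Step 1 — Resonance: ω₀ = 1/√(LC) = 1/√(0.00154·4.7e-07) = 3.717e+04 rad/s.
Step 2 — f₀ = ω₀/(2π) = 5916 Hz.
Step 3 — Parallel Q: Q = R/(ω₀L) = 2970/(3.717e+04·0.00154) = 51.89.
Step 4 — Bandwidth: Δω = ω₀/Q = 716.4 rad/s; BW = Δω/(2π) = 114 Hz.

(a) f₀ = 5916 Hz  (b) Q = 51.89  (c) BW = 114 Hz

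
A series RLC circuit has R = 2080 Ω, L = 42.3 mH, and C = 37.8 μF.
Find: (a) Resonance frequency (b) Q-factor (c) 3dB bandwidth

Step 1 — Resonance: ω₀ = 1/√(LC) = 1/√(0.0423·3.78e-05) = 790.8 rad/s.
Step 2 — f₀ = ω₀/(2π) = 125.9 Hz.
Step 3 — Series Q: Q = ω₀L/R = 790.8·0.0423/2080 = 0.01608.
Step 4 — Bandwidth: Δω = ω₀/Q = 4.917e+04 rad/s; BW = Δω/(2π) = 7826 Hz.

(a) f₀ = 125.9 Hz  (b) Q = 0.01608  (c) BW = 7826 Hz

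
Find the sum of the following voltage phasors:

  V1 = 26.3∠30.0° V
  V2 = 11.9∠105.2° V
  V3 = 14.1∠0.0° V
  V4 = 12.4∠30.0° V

Step 1 — Convert each phasor to rectangular form:
  V1 = 26.3·(cos(30.0°) + j·sin(30.0°)) = 22.78 + j13.15 V
  V2 = 11.9·(cos(105.2°) + j·sin(105.2°)) = -3.12 + j11.48 V
  V3 = 14.1·(cos(0.0°) + j·sin(0.0°)) = 14.1 V
  V4 = 12.4·(cos(30.0°) + j·sin(30.0°)) = 10.74 + j6.2 V
Step 2 — Sum components: V_total = 44.5 + j30.83 V.
Step 3 — Convert to polar: |V_total| = 54.13 V, ∠V_total = 34.7°.

V_total = 54.13∠34.7° V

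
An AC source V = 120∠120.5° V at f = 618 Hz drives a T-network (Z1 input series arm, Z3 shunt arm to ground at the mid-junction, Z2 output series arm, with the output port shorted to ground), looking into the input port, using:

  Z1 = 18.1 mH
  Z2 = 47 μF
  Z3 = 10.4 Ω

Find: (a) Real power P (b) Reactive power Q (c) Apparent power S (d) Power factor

Step 1 — Angular frequency: ω = 2π·f = 2π·618 = 3883 rad/s.
Step 2 — Component impedances:
  Z1: Z = jωL = j·3883·0.0181 = 0 + j70.28 Ω
  Z2: Z = 1/(jωC) = -j/(ω·C) = 0 - j5.479 Ω
  Z3: Z = R = 10.4 Ω
Step 3 — With the output port shorted to ground, the output series arm Z2 runs from the junction to ground; the shunt arm Z3 also runs from the junction to ground. They appear in parallel: Z3 || Z2 = 2.26 - j4.289 Ω.
Step 4 — Series with input arm Z1: Z_in = Z1 + (Z3 || Z2) = 2.26 + j65.99 Ω = 66.03∠88.0° Ω.
Step 5 — Source phasor: V = 120∠120.5° V = -60.9 + j103.4 V.
Step 6 — Current: I = V / Z = 1.533 + j0.9754 A = 1.817∠32.5° A.
Step 7 — Complex power: S = V·I* = 7.463 + j217.9 VA.
Step 8 — Real power: P = Re(S) = 7.463 W.
Step 9 — Reactive power: Q = Im(S) = 217.9 VAR.
Step 10 — Apparent power: |S| = 218.1 VA.
Step 11 — Power factor: PF = P/|S| = 0.03422 (lagging).

(a) P = 7.463 W  (b) Q = 217.9 VAR  (c) S = 218.1 VA  (d) PF = 0.03422 (lagging)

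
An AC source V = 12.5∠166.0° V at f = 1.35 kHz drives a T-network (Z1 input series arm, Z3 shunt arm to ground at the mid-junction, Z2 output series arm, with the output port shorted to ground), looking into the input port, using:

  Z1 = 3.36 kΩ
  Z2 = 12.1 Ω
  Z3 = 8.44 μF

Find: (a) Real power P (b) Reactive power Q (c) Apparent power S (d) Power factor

Step 1 — Angular frequency: ω = 2π·f = 2π·1350 = 8482 rad/s.
Step 2 — Component impedances:
  Z1: Z = R = 3360 Ω
  Z2: Z = R = 12.1 Ω
  Z3: Z = 1/(jωC) = -j/(ω·C) = 0 - j13.97 Ω
Step 3 — With the output port shorted to ground, the output series arm Z2 runs from the junction to ground; the shunt arm Z3 also runs from the junction to ground. They appear in parallel: Z3 || Z2 = 6.913 - j5.988 Ω.
Step 4 — Series with input arm Z1: Z_in = Z1 + (Z3 || Z2) = 3367 - j5.988 Ω = 3367∠-0.1° Ω.
Step 5 — Source phasor: V = 12.5∠166.0° V = -12.13 + j3.024 V.
Step 6 — Current: I = V / Z = -0.003604 + j0.0008917 A = 0.003713∠166.1° A.
Step 7 — Complex power: S = V·I* = 0.04641 - j8.254e-05 VA.
Step 8 — Real power: P = Re(S) = 0.04641 W.
Step 9 — Reactive power: Q = Im(S) = -8.254e-05 VAR.
Step 10 — Apparent power: |S| = 0.04641 VA.
Step 11 — Power factor: PF = P/|S| = 1 (leading).

(a) P = 0.04641 W  (b) Q = -8.254e-05 VAR  (c) S = 0.04641 VA  (d) PF = 1 (leading)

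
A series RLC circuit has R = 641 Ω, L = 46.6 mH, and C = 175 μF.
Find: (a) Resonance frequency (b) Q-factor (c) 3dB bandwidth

Step 1 — Resonance: ω₀ = 1/√(LC) = 1/√(0.0466·0.000175) = 350.2 rad/s.
Step 2 — f₀ = ω₀/(2π) = 55.73 Hz.
Step 3 — Series Q: Q = ω₀L/R = 350.2·0.0466/641 = 0.02546.
Step 4 — Bandwidth: Δω = ω₀/Q = 1.376e+04 rad/s; BW = Δω/(2π) = 2189 Hz.

(a) f₀ = 55.73 Hz  (b) Q = 0.02546  (c) BW = 2189 Hz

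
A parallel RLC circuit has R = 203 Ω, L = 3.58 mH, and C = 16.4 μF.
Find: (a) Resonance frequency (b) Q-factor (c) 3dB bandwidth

Step 1 — Resonance: ω₀ = 1/√(LC) = 1/√(0.00358·1.64e-05) = 4127 rad/s.
Step 2 — f₀ = ω₀/(2π) = 656.8 Hz.
Step 3 — Parallel Q: Q = R/(ω₀L) = 203/(4127·0.00358) = 13.74.
Step 4 — Bandwidth: Δω = ω₀/Q = 300.4 rad/s; BW = Δω/(2π) = 47.81 Hz.

(a) f₀ = 656.8 Hz  (b) Q = 13.74  (c) BW = 47.81 Hz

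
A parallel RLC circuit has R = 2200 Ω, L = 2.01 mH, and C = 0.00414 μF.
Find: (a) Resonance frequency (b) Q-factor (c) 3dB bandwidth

Step 1 — Resonance: ω₀ = 1/√(LC) = 1/√(0.00201·4.14e-09) = 3.467e+05 rad/s.
Step 2 — f₀ = ω₀/(2π) = 5.517e+04 Hz.
Step 3 — Parallel Q: Q = R/(ω₀L) = 2200/(3.467e+05·0.00201) = 3.157.
Step 4 — Bandwidth: Δω = ω₀/Q = 1.098e+05 rad/s; BW = Δω/(2π) = 1.747e+04 Hz.

(a) f₀ = 5.517e+04 Hz  (b) Q = 3.157  (c) BW = 1.747e+04 Hz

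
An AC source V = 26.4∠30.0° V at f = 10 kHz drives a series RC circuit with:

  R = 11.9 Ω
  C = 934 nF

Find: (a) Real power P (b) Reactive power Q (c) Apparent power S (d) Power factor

Step 1 — Angular frequency: ω = 2π·f = 2π·1e+04 = 6.283e+04 rad/s.
Step 2 — Component impedances:
  R: Z = R = 11.9 Ω
  C: Z = 1/(jωC) = -j/(ω·C) = 0 - j17.04 Ω
Step 3 — Series combination: Z_total = R + C = 11.9 - j17.04 Ω = 20.78∠-55.1° Ω.
Step 4 — Source phasor: V = 26.4∠30.0° V = 22.86 + j13.2 V.
Step 5 — Current: I = V / Z = 0.1091 + j1.266 A = 1.27∠85.1° A.
Step 6 — Complex power: S = V·I* = 19.2 - j27.49 VA.
Step 7 — Real power: P = Re(S) = 19.2 W.
Step 8 — Reactive power: Q = Im(S) = -27.49 VAR.
Step 9 — Apparent power: |S| = 33.53 VA.
Step 10 — Power factor: PF = P/|S| = 0.5726 (leading).

(a) P = 19.2 W  (b) Q = -27.49 VAR  (c) S = 33.53 VA  (d) PF = 0.5726 (leading)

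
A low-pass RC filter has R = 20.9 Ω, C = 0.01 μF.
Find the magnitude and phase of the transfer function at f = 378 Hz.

Step 1 — Angular frequency: ω = 2π·378 = 2375 rad/s.
Step 2 — Transfer function: H(jω) = 1/(1 + jωRC).
Step 3 — Denominator: 1 + jωRC = 1 + j·2375·20.9·1e-08 = 1 + j0.0004964.
Step 4 — H = 1 - j0.0004964.
Step 5 — Magnitude: |H| = 1 (-0.0 dB); phase: φ = -0.0°.

|H| = 1 (-0.0 dB), φ = -0.0°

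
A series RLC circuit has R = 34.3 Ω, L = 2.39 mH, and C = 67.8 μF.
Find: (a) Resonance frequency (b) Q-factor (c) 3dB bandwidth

Step 1 — Resonance condition Im(Z)=0 gives ω₀ = 1/√(LC).
Step 2 — ω₀ = 1/√(0.00239·6.78e-05) = 2484 rad/s.
Step 3 — f₀ = ω₀/(2π) = 395.4 Hz.
Step 4 — Series Q: Q = ω₀L/R = 2484·0.00239/34.3 = 0.1731.
Step 5 — 3dB bandwidth: Δω = ω₀/Q = 1.435e+04 rad/s; BW = Δω/(2π) = 2284 Hz.

(a) f₀ = 395.4 Hz  (b) Q = 0.1731  (c) BW = 2284 Hz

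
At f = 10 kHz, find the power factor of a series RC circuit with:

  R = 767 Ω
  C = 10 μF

Step 1 — Angular frequency: ω = 2π·f = 2π·1e+04 = 6.283e+04 rad/s.
Step 2 — Component impedances:
  R: Z = R = 767 Ω
  C: Z = 1/(jωC) = -j/(ω·C) = 0 - j1.592 Ω
Step 3 — Series combination: Z_total = R + C = 767 - j1.592 Ω = 767∠-0.1° Ω.
Step 4 — Power factor: PF = cos(φ) = Re(Z)/|Z| = 767/767 = 1.
Step 5 — Type: Im(Z) = -1.592 ⇒ leading (phase φ = -0.1°).

PF = 1 (leading, φ = -0.1°)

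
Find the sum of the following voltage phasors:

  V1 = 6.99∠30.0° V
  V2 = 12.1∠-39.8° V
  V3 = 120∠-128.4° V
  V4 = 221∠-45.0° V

Step 1 — Convert each phasor to rectangular form:
  V1 = 6.99·(cos(30.0°) + j·sin(30.0°)) = 6.054 + j3.495 V
  V2 = 12.1·(cos(-39.8°) + j·sin(-39.8°)) = 9.296 - j7.745 V
  V3 = 120·(cos(-128.4°) + j·sin(-128.4°)) = -74.54 - j94.04 V
  V4 = 221·(cos(-45.0°) + j·sin(-45.0°)) = 156.3 - j156.3 V
Step 2 — Sum components: V_total = 97.08 - j254.6 V.
Step 3 — Convert to polar: |V_total| = 272.4 V, ∠V_total = -69.1°.

V_total = 272.4∠-69.1° V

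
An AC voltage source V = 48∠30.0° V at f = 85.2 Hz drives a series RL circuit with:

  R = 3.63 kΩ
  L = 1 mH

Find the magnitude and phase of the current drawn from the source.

Step 1 — Angular frequency: ω = 2π·f = 2π·85.2 = 535.3 rad/s.
Step 2 — Component impedances:
  R: Z = R = 3630 Ω
  L: Z = jωL = j·535.3·0.001 = 0 + j0.5353 Ω
Step 3 — Series combination: Z_total = R + L = 3630 + j0.5353 Ω = 3630∠0.0° Ω.
Step 4 — Source phasor: V = 48∠30.0° V = 41.57 + j24 V.
Step 5 — Ohm's law: I = V / Z_total = (41.57 + j24) / (3630 + j0.5353) = 0.01145 + j0.00661 A.
Step 6 — Convert to polar: |I| = 0.01322 A, ∠I = 30.0°.

I = 0.01322∠30.0° A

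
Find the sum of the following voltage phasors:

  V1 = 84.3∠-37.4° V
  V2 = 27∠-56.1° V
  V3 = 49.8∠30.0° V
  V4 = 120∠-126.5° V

Step 1 — Convert each phasor to rectangular form:
  V1 = 84.3·(cos(-37.4°) + j·sin(-37.4°)) = 66.97 - j51.2 V
  V2 = 27·(cos(-56.1°) + j·sin(-56.1°)) = 15.06 - j22.41 V
  V3 = 49.8·(cos(30.0°) + j·sin(30.0°)) = 43.13 + j24.9 V
  V4 = 120·(cos(-126.5°) + j·sin(-126.5°)) = -71.38 - j96.46 V
Step 2 — Sum components: V_total = 53.78 - j145.2 V.
Step 3 — Convert to polar: |V_total| = 154.8 V, ∠V_total = -69.7°.

V_total = 154.8∠-69.7° V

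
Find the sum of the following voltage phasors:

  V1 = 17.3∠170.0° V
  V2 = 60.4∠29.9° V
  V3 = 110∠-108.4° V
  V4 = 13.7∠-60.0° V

Step 1 — Convert each phasor to rectangular form:
  V1 = 17.3·(cos(170.0°) + j·sin(170.0°)) = -17.04 + j3.004 V
  V2 = 60.4·(cos(29.9°) + j·sin(29.9°)) = 52.36 + j30.11 V
  V3 = 110·(cos(-108.4°) + j·sin(-108.4°)) = -34.72 - j104.4 V
  V4 = 13.7·(cos(-60.0°) + j·sin(-60.0°)) = 6.85 - j11.86 V
Step 2 — Sum components: V_total = 7.452 - j83.13 V.
Step 3 — Convert to polar: |V_total| = 83.46 V, ∠V_total = -84.9°.

V_total = 83.46∠-84.9° V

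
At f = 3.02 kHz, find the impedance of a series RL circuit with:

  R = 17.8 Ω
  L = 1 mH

Step 1 — Angular frequency: ω = 2π·f = 2π·3020 = 1.898e+04 rad/s.
Step 2 — Component impedances:
  R: Z = R = 17.8 Ω
  L: Z = jωL = j·1.898e+04·0.001 = 0 + j18.98 Ω
Step 3 — Series combination: Z_total = R + L = 17.8 + j18.98 Ω = 26.02∠46.8° Ω.

Z = 17.8 + j18.98 Ω = 26.02∠46.8° Ω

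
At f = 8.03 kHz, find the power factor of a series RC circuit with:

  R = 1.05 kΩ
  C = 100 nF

Step 1 — Angular frequency: ω = 2π·f = 2π·8030 = 5.045e+04 rad/s.
Step 2 — Component impedances:
  R: Z = R = 1050 Ω
  C: Z = 1/(jωC) = -j/(ω·C) = 0 - j198.2 Ω
Step 3 — Series combination: Z_total = R + C = 1050 - j198.2 Ω = 1069∠-10.7° Ω.
Step 4 — Power factor: PF = cos(φ) = Re(Z)/|Z| = 1050/1068.54 = 0.9826.
Step 5 — Type: Im(Z) = -198.2 ⇒ leading (phase φ = -10.7°).

PF = 0.9826 (leading, φ = -10.7°)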